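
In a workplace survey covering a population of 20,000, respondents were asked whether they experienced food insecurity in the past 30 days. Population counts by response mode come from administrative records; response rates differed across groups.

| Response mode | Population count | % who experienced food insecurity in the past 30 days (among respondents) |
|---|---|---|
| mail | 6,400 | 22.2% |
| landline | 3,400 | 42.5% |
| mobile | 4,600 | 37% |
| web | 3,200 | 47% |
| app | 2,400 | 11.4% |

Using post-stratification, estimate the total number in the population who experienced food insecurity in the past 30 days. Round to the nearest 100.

6,300

Estimated count per cell = population count × respondent percentage:
  mail: 6,400 × 22.2% = 1420.8
  landline: 3,400 × 42.5% = 1445
  mobile: 4,600 × 37% = 1702
  web: 3,200 × 47% = 1504
  app: 2,400 × 11.4% = 273.6
Estimated total = 6345.4 → 6,300.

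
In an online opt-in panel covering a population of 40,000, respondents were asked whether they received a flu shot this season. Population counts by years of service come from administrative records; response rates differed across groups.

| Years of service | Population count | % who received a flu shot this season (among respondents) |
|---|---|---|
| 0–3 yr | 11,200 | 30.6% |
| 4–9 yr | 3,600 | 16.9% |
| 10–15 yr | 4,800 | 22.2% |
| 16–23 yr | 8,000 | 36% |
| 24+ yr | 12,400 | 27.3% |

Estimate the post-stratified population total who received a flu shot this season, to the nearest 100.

Each cell contributes its population count × the respondent rate:
  0–3 yr: 11,200 × 30.6% = 3427.2
  4–9 yr: 3,600 × 16.9% = 608.4
  10–15 yr: 4,800 × 22.2% = 1065.6
  16–23 yr: 8,000 × 36% = 2880
  24+ yr: 12,400 × 27.3% = 3385.2
Estimated total = 11366.4 → 11,400.

11,400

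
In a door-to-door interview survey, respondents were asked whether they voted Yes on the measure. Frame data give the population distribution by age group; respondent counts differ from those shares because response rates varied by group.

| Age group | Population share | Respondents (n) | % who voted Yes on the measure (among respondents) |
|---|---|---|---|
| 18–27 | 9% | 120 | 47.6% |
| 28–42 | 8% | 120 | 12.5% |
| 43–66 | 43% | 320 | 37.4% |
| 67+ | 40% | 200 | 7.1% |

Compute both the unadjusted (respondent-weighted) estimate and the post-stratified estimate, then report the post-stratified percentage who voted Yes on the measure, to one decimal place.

Without adjustment, the pooled respondent share is:
  (120/760)×47.6 + (120/760)×12.5 + (320/760)×37.4 + (200/760)×7.1 = 27.1053%
Post-stratified estimate weights by population shares:
  0.09×47.6 + 0.08×12.5 + 0.43×37.4 + 0.4×7.1 = 24.206%

24.2%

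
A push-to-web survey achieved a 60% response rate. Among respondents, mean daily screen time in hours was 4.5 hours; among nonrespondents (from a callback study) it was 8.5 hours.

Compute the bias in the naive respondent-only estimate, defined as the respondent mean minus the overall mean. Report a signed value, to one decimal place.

-1.6

Nonresponse fraction = 1 − 0.6 = 0.4.
Bias = (nonresponse fraction) × (respondent mean − nonrespondent mean)
     = 0.4 × (4.5 − 8.5) = 0.4 × -4 = -1.6.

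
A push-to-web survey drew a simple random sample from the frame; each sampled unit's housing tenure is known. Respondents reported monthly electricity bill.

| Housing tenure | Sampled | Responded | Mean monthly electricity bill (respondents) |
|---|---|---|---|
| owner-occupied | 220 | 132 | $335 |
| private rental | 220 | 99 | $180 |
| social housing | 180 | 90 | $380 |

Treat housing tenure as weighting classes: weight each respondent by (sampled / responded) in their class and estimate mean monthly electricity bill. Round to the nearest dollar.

Class response rates: owner-occupied 132/220 = 60%, private rental 99/220 = 45%, social housing 90/180 = 50%.
Each respondent's weight = sampled/responded in their class; summing within a class gives n_sampled, so:
  owner-occupied: 220 × 335 = 73,700
  private rental: 220 × 180 = 39,600
  social housing: 180 × 380 = 68,400
Adjusted estimate = 181,700 / 620 = 293.065 → $293.

$293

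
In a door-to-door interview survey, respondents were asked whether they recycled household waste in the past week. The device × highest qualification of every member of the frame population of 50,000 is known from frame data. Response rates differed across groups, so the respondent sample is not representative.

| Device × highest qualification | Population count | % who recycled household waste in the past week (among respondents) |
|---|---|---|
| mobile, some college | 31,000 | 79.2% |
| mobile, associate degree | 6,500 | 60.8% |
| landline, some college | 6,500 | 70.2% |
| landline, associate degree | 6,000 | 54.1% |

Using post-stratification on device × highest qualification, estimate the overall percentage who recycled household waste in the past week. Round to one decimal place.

Post-stratification weights by population share, not respondent share:
  mobile, some college: (31,000/50,000) × 79.2 = 49.104
  mobile, associate degree: (6,500/50,000) × 60.8 = 7.904
  landline, some college: (6,500/50,000) × 70.2 = 9.126
  landline, associate degree: (6,000/50,000) × 54.1 = 6.492
Post-stratified estimate = 72.626 → 72.6%.

72.6%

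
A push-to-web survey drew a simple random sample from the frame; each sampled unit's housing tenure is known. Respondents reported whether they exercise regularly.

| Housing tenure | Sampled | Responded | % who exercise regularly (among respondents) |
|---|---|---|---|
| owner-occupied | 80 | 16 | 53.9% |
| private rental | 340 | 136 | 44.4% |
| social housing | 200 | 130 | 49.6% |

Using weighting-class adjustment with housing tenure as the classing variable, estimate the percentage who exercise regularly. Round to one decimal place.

Class response rates: owner-occupied 16/80 = 20%, private rental 136/340 = 40%, social housing 130/200 = 65%.
Weighting each respondent by the inverse class response rate inflates each class back to its sampled size, so the class weight is n_sampled:
  owner-occupied: 80 × 53.9 = 4312
  private rental: 340 × 44.4 = 15,096
  social housing: 200 × 49.6 = 9920
Adjusted estimate = 29,328 / 620 = 47.3032 → 47.3%.

47.3%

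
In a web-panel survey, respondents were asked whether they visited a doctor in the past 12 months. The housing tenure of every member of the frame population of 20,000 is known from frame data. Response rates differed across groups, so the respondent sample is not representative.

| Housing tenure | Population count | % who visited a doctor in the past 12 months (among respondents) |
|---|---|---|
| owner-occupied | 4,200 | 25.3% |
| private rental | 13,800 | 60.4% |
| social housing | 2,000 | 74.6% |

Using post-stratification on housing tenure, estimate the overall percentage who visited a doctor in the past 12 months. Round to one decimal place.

Weight each group's respondent value by its population share:
  owner-occupied: (4,200/20,000) × 25.3 = 5.313
  private rental: (13,800/20,000) × 60.4 = 41.676
  social housing: (2,000/20,000) × 74.6 = 7.46
Post-stratified estimate = 54.449 → 54.4%.

54.4%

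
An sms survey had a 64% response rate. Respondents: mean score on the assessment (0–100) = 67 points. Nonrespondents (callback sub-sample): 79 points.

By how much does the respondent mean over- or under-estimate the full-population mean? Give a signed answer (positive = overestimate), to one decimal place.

Nonresponse fraction = 1 − 0.64 = 0.36.
Bias = (nonresponse fraction) × (respondent mean − nonrespondent mean)
     = 0.36 × (67 − 79) = 0.36 × -12 = -4.32.

-4.3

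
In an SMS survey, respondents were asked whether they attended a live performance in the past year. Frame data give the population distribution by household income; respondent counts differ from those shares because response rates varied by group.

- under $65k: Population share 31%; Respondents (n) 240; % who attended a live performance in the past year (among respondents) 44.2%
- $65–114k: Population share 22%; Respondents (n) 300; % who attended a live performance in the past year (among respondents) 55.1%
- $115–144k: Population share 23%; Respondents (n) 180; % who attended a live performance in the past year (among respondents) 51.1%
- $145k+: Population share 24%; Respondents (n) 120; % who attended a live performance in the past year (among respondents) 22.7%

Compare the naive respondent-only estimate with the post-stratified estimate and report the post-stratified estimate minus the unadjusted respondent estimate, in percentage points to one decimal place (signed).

Without adjustment, the pooled respondent share is:
  (240/840)×44.2 + (300/840)×55.1 + (180/840)×51.1 + (120/840)×22.7 = 46.5%
Reweighting by population household income shares:
  0.31×44.2 + 0.22×55.1 + 0.23×51.1 + 0.24×22.7 = 43.025%
Difference = 43.025 − 46.5 = -3.475 pp.

-3.5 percentage points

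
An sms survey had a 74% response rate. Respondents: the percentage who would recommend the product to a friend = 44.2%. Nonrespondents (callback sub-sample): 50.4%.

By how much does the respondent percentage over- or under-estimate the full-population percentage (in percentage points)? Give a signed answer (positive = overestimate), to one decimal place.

-1.6 percentage points

Nonresponse fraction = 1 − 0.74 = 0.26.
Bias = (nonresponse fraction) × (respondent percentage − nonrespondent percentage)
     = 0.26 × (44.2 − 50.4) = 0.26 × -6.2 = -1.612.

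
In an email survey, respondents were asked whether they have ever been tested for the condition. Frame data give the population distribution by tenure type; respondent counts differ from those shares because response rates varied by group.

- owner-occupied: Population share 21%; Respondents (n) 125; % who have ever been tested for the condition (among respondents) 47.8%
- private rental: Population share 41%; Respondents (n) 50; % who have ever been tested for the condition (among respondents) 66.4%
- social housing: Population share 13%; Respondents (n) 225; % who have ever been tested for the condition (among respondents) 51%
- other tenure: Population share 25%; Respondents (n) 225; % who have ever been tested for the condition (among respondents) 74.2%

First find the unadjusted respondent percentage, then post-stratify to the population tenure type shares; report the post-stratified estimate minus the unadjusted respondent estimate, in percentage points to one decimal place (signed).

Naive respondent-only estimate (weights = respondent counts):
  (125/625)×47.8 + (50/625)×66.4 + (225/625)×51 + (225/625)×74.2 = 59.944%
Post-stratifying to population shares instead:
  0.21×47.8 + 0.41×66.4 + 0.13×51 + 0.25×74.2 = 62.442%
Difference = 62.442 − 59.944 = 2.498 pp.

+2.5 percentage points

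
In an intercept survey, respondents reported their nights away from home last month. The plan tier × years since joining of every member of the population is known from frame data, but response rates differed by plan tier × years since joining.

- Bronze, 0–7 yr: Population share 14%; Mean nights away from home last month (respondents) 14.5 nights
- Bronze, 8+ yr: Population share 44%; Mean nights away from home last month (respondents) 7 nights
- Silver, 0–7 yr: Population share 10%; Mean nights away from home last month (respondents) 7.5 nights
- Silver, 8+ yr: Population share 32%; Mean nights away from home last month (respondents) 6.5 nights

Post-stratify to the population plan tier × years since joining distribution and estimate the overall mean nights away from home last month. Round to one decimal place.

7.9

Reweight to the known plan tier × years since joining distribution:
  Bronze, 0–7 yr: 0.14 × 14.5 = 2.03
  Bronze, 8+ yr: 0.44 × 7 = 3.08
  Silver, 0–7 yr: 0.1 × 7.5 = 0.75
  Silver, 8+ yr: 0.32 × 6.5 = 2.08
Post-stratified estimate = 7.94 → 7.9.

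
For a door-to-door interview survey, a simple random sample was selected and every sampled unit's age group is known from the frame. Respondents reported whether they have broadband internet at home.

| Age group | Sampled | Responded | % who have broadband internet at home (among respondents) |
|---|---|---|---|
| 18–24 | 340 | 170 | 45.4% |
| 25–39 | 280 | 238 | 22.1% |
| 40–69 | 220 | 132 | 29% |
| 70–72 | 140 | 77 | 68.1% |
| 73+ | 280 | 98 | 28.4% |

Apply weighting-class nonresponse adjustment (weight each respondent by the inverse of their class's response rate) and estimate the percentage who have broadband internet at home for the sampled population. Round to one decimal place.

36.1%

Response rates by class: 18–24 170/340 = 50%, 25–39 238/280 = 85%, 40–69 132/220 = 60%, 70–72 77/140 = 55%, 73+ 98/280 = 35%.
With weight = n_sampled/n_responded per class, the weighted class total is n_sampled:
  18–24: 340 × 45.4 = 15,436
  25–39: 280 × 22.1 = 6188
  40–69: 220 × 29 = 6380
  70–72: 140 × 68.1 = 9534
  73+: 280 × 28.4 = 7952
Adjusted estimate = 45,490 / 1,260 = 36.1032 → 36.1%.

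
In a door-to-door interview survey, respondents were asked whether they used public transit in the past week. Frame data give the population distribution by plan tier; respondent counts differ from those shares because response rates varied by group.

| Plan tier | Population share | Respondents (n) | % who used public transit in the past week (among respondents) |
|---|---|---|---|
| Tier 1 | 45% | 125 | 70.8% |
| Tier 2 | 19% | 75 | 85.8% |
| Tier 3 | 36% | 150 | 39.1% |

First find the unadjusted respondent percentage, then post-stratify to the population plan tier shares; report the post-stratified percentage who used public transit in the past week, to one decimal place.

Without adjustment, the pooled respondent share is:
  (125/350)×70.8 + (75/350)×85.8 + (150/350)×39.1 = 60.4286%
Reweighting by population plan tier shares:
  0.45×70.8 + 0.19×85.8 + 0.36×39.1 = 62.238%

62.2%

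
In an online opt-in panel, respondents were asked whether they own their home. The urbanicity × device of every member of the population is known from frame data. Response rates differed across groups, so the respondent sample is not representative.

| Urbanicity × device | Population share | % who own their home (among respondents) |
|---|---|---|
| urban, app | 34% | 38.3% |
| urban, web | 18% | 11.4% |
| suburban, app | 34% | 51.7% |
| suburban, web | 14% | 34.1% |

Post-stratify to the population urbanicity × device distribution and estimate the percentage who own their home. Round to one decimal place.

37.4%

Weight each group's respondent value by its population share:
  urban, app: 0.34 × 38.3 = 13.022
  urban, web: 0.18 × 11.4 = 2.052
  suburban, app: 0.34 × 51.7 = 17.578
  suburban, web: 0.14 × 34.1 = 4.774
Post-stratified estimate = 37.426 → 37.4%.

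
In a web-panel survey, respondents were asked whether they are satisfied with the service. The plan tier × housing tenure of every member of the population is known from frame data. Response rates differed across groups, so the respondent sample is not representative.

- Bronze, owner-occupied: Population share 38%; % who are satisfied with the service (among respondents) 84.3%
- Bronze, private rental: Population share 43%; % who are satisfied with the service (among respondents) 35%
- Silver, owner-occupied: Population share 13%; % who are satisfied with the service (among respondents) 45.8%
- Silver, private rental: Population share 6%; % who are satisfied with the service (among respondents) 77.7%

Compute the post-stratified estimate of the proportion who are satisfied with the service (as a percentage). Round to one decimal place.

Weight each group's respondent value by its population share:
  Bronze, owner-occupied: 0.38 × 84.3 = 32.034
  Bronze, private rental: 0.43 × 35 = 15.05
  Silver, owner-occupied: 0.13 × 45.8 = 5.954
  Silver, private rental: 0.06 × 77.7 = 4.662
Post-stratified estimate = 57.7 → 57.7%.

57.7%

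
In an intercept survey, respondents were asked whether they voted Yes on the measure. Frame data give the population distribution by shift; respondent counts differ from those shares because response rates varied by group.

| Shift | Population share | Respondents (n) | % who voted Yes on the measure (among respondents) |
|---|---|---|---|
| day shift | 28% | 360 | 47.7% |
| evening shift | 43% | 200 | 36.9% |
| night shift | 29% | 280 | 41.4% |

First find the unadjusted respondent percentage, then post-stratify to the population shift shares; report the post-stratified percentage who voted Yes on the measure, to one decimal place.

Unadjusted (pooled respondent) estimate weights by respondent counts:
  (360/840)×47.7 + (200/840)×36.9 + (280/840)×41.4 = 43.0286%
Reweighting by population shift shares:
  0.28×47.7 + 0.43×36.9 + 0.29×41.4 = 41.229%

41.2%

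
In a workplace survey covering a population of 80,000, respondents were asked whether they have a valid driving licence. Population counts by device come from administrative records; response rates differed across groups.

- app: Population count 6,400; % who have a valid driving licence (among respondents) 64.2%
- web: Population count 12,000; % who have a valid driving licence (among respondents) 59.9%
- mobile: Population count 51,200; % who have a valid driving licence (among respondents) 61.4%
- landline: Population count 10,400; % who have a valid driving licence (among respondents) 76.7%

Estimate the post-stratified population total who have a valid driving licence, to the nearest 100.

50,700

Estimated count per cell = population count × respondent percentage:
  app: 6,400 × 64.2% = 4108.8
  web: 12,000 × 59.9% = 7188
  mobile: 51,200 × 61.4% = 31436.8
  landline: 10,400 × 76.7% = 7976.8
Estimated total = 50710.4 → 50,700.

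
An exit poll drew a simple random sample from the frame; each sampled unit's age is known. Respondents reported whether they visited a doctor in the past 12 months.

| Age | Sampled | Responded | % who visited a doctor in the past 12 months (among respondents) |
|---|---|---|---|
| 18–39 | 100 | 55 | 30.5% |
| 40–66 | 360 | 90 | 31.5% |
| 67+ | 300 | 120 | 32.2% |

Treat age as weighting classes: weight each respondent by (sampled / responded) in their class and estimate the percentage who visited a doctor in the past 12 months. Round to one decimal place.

31.6%

Class response rates: 18–39 55/100 = 55%, 40–66 90/360 = 25%, 67+ 120/300 = 40%.
Each respondent's weight = sampled/responded in their class; summing within a class gives n_sampled, so:
  18–39: 100 × 30.5 = 3050
  40–66: 360 × 31.5 = 11,340
  67+: 300 × 32.2 = 9660
Adjusted estimate = 24,050 / 760 = 31.6447 → 31.6%.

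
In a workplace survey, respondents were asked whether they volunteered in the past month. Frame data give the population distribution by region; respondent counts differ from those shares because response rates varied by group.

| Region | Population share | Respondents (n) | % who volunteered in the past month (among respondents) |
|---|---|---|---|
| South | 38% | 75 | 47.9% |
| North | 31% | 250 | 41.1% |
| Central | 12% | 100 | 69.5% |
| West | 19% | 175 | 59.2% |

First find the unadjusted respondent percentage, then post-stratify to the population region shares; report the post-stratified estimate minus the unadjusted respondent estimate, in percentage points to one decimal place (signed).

-1.4 percentage points

Unadjusted (pooled respondent) estimate weights by respondent counts:
  (75/600)×47.9 + (250/600)×41.1 + (100/600)×69.5 + (175/600)×59.2 = 51.9625%
Post-stratified estimate weights by population shares:
  0.38×47.9 + 0.31×41.1 + 0.12×69.5 + 0.19×59.2 = 50.531%
Difference = 50.531 − 51.9625 = -1.4315 pp.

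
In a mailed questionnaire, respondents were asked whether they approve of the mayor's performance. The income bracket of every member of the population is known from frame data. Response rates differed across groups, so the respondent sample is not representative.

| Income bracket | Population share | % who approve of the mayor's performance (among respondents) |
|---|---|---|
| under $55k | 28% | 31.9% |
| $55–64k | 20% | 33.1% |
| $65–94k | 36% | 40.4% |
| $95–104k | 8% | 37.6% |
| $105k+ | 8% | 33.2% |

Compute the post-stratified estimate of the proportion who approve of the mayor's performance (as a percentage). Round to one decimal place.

35.8%

Weight each group's respondent value by its population share:
  under $55k: 0.28 × 31.9 = 8.932
  $55–64k: 0.2 × 33.1 = 6.62
  $65–94k: 0.36 × 40.4 = 14.544
  $95–104k: 0.08 × 37.6 = 3.008
  $105k+: 0.08 × 33.2 = 2.656
Post-stratified estimate = 35.76 → 35.8%.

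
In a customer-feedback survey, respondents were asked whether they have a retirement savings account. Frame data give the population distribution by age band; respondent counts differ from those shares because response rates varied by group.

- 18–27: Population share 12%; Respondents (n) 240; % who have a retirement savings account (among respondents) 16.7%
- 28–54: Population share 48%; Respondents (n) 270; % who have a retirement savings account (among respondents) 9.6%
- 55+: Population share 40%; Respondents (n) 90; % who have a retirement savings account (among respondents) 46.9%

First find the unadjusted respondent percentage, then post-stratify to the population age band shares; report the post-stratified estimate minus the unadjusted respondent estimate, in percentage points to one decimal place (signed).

Unadjusted (pooled respondent) estimate weights by respondent counts:
  (240/600)×16.7 + (270/600)×9.6 + (90/600)×46.9 = 18.035%
Post-stratified estimate weights by population shares:
  0.12×16.7 + 0.48×9.6 + 0.4×46.9 = 25.372%
Difference = 25.372 − 18.035 = 7.337 pp.

+7.3 percentage points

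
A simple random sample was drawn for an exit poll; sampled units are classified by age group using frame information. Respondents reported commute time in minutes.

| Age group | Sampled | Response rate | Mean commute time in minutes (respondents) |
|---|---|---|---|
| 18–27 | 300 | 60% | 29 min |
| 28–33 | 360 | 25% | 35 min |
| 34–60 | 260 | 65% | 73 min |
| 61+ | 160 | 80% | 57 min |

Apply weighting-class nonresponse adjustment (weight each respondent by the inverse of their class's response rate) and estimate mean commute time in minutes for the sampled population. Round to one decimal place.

Inverse-response-rate weighting restores each class to its sampled count, so class totals weight by n_sampled:
  18–27: 300 × 29 = 8700
  28–33: 360 × 35 = 12,600
  34–60: 260 × 73 = 18,980
  61+: 160 × 57 = 9120
Adjusted estimate = 49,400 / 1,080 = 45.7407 → 45.7.

45.7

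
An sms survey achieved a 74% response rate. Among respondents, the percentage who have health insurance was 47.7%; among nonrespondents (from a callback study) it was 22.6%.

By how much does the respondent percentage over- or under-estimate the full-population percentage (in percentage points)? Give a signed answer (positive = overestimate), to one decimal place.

+6.5 percentage points

Nonresponse fraction = 1 − 0.74 = 0.26.
Bias = (nonresponse fraction) × (respondent percentage − nonrespondent percentage)
     = 0.26 × (47.7 − 22.6) = 0.26 × 25.1 = 6.526.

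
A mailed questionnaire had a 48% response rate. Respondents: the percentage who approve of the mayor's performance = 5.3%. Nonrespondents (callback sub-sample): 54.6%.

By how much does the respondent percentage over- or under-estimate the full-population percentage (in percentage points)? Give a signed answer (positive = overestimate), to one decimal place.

Nonresponse fraction = 1 − 0.48 = 0.52.
Bias = (nonresponse fraction) × (respondent percentage − nonrespondent percentage)
     = 0.52 × (5.3 − 54.6) = 0.52 × -49.3 = -25.636.

-25.6 percentage points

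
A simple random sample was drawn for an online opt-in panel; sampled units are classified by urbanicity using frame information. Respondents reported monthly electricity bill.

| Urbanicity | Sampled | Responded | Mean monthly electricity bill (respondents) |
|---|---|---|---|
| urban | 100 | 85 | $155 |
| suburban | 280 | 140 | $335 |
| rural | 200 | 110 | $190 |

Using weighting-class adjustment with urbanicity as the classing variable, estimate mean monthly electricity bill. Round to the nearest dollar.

$254

Response rates by class: urban 85/100 = 85%, suburban 140/280 = 50%, rural 110/200 = 55%.
Weighting each respondent by the inverse class response rate inflates each class back to its sampled size, so the class weight is n_sampled:
  urban: 100 × 155 = 15,500
  suburban: 280 × 335 = 93,800
  rural: 200 × 190 = 38,000
Adjusted estimate = 147,300 / 580 = 253.966 → $254.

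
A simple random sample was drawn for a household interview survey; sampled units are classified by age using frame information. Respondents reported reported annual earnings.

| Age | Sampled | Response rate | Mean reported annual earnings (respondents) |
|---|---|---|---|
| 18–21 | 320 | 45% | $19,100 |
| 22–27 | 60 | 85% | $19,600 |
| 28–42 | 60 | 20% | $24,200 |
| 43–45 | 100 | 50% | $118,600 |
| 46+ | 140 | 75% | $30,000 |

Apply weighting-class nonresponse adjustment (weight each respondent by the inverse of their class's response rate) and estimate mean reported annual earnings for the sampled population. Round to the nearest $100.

Weighting each respondent by the inverse class response rate inflates each class back to its sampled size, so the class weight is n_sampled:
  18–21: 320 × 19,100 = 6,112,000
  22–27: 60 × 19,600 = 1,176,000
  28–42: 60 × 24,200 = 1,452,000
  43–45: 100 × 118,600 = 11,860,000
  46+: 140 × 30,000 = 4,200,000
Adjusted estimate = 24,800,000 / 680 = 36470.6 → $36,500.

$36,500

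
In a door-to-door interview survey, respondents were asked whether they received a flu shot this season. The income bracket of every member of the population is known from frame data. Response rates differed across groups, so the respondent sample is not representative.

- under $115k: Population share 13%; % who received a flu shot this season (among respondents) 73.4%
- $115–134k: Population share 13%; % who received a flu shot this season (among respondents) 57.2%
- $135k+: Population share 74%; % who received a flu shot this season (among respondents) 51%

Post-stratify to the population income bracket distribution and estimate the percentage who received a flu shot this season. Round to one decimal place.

Post-stratification weights by population share, not respondent share:
  under $115k: 0.13 × 73.4 = 9.542
  $115–134k: 0.13 × 57.2 = 7.436
  $135k+: 0.74 × 51 = 37.74
Post-stratified estimate = 54.718 → 54.7%.

54.7%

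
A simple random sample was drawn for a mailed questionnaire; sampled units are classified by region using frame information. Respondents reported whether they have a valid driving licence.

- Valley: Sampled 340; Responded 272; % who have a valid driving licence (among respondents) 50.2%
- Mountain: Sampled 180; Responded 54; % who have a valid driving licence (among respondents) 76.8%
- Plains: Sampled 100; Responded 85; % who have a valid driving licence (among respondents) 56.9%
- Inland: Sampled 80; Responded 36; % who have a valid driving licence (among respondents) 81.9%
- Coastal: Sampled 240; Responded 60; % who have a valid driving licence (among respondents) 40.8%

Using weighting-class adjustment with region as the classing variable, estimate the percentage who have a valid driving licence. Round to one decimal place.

Class response rates: Valley 272/340 = 80%, Mountain 54/180 = 30%, Plains 85/100 = 85%, Inland 36/80 = 45%, Coastal 60/240 = 25%.
Weighting each respondent by the inverse class response rate inflates each class back to its sampled size, so the class weight is n_sampled:
  Valley: 340 × 50.2 = 17,068
  Mountain: 180 × 76.8 = 13,824
  Plains: 100 × 56.9 = 5690
  Inland: 80 × 81.9 = 6552
  Coastal: 240 × 40.8 = 9792
Adjusted estimate = 52,926 / 940 = 56.3043 → 56.3%.

56.3%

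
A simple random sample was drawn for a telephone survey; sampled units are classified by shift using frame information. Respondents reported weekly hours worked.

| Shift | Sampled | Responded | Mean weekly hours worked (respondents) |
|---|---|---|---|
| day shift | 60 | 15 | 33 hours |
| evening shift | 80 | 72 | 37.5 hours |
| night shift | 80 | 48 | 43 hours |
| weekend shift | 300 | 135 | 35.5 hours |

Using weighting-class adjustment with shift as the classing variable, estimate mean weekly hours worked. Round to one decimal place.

Class response rates: day shift 15/60 = 25%, evening shift 72/80 = 90%, night shift 48/80 = 60%, weekend shift 135/300 = 45%.
With weight = n_sampled/n_responded per class, the weighted class total is n_sampled:
  day shift: 60 × 33 = 1980
  evening shift: 80 × 37.5 = 3000
  night shift: 80 × 43 = 3440
  weekend shift: 300 × 35.5 = 10,650
Adjusted estimate = 19,070 / 520 = 36.6731 → 36.7.

36.7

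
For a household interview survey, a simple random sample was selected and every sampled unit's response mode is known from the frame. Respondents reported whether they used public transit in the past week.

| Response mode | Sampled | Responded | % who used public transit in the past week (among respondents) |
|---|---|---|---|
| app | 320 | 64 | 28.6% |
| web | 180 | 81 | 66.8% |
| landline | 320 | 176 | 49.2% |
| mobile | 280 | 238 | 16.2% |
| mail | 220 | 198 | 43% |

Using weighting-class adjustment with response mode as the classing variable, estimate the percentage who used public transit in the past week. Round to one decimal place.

38.6%

Class response rates: app 64/320 = 20%, web 81/180 = 45%, landline 176/320 = 55%, mobile 238/280 = 85%, mail 198/220 = 90%.
Weighting each respondent by the inverse class response rate inflates each class back to its sampled size, so the class weight is n_sampled:
  app: 320 × 28.6 = 9152
  web: 180 × 66.8 = 12,024
  landline: 320 × 49.2 = 15,744
  mobile: 280 × 16.2 = 4536
  mail: 220 × 43 = 9460
Adjusted estimate = 50,916 / 1,320 = 38.5727 → 38.6%.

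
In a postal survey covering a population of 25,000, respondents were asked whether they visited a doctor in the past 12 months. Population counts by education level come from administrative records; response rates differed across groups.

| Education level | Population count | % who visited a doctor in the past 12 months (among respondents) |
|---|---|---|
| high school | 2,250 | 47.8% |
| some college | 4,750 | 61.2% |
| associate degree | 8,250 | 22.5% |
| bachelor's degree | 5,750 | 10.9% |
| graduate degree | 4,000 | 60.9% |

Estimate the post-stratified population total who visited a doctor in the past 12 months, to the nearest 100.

Apply each group's respondent rate to its population count:
  high school: 2,250 × 47.8% = 1075.5
  some college: 4,750 × 61.2% = 2907
  associate degree: 8,250 × 22.5% = 1856.25
  bachelor's degree: 5,750 × 10.9% = 626.75
  graduate degree: 4,000 × 60.9% = 2436
Estimated total = 8901.5 → 8,900.

8,900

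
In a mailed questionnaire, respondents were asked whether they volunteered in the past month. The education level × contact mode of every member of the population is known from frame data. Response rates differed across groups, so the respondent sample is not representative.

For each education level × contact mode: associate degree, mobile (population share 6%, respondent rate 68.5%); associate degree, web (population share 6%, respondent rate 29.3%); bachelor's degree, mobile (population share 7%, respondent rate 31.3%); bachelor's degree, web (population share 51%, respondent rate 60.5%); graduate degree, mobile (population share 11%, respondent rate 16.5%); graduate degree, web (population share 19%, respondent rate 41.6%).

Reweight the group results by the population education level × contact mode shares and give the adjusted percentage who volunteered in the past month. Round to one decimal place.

Each cell contributes population-share × respondent value:
  associate degree, mobile: 0.06 × 68.5 = 4.11
  associate degree, web: 0.06 × 29.3 = 1.758
  bachelor's degree, mobile: 0.07 × 31.3 = 2.191
  bachelor's degree, web: 0.51 × 60.5 = 30.855
  graduate degree, mobile: 0.11 × 16.5 = 1.815
  graduate degree, web: 0.19 × 41.6 = 7.904
Post-stratified estimate = 48.633 → 48.6%.

48.6%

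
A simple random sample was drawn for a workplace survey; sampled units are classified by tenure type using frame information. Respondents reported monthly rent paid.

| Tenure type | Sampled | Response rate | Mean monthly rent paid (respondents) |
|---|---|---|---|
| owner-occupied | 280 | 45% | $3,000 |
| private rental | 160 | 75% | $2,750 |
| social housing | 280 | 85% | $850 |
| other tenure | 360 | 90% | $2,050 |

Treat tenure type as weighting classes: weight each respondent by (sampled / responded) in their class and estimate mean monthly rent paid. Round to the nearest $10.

With weight = n_sampled/n_responded per class, the weighted class total is n_sampled:
  owner-occupied: 280 × 3000 = 840,000
  private rental: 160 × 2750 = 440,000
  social housing: 280 × 850 = 238,000
  other tenure: 360 × 2050 = 738,000
Adjusted estimate = 2,256,000 / 1,080 = 2088.89 → $2,090.

$2,090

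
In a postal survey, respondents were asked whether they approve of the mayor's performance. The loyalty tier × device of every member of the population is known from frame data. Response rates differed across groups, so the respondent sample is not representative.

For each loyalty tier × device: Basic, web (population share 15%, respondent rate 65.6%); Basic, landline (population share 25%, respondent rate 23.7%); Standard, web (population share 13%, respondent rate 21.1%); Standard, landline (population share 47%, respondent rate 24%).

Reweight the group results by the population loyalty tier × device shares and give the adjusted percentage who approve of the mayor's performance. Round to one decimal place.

Post-stratification weights by population share, not respondent share:
  Basic, web: 0.15 × 65.6 = 9.84
  Basic, landline: 0.25 × 23.7 = 5.925
  Standard, web: 0.13 × 21.1 = 2.743
  Standard, landline: 0.47 × 24 = 11.28
Post-stratified estimate = 29.788 → 29.8%.

29.8%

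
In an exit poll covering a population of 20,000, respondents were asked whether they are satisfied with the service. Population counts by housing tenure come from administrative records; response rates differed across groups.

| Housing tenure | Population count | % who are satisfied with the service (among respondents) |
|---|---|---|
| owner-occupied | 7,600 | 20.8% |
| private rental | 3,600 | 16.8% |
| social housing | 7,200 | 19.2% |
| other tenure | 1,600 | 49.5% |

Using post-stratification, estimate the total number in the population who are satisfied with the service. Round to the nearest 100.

4,400

Each cell contributes its population count × the respondent rate:
  owner-occupied: 7,600 × 20.8% = 1580.8
  private rental: 3,600 × 16.8% = 604.8
  social housing: 7,200 × 19.2% = 1382.4
  other tenure: 1,600 × 49.5% = 792
Estimated total = 4360 → 4,400.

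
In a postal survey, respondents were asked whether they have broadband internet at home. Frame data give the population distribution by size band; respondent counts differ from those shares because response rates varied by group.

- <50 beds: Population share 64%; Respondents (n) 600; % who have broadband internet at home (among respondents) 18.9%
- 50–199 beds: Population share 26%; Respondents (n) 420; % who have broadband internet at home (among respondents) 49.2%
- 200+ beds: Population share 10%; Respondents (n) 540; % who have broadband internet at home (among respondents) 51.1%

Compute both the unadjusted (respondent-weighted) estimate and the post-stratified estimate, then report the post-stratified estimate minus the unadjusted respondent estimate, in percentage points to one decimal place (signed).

Naive respondent-only estimate (weights = respondent counts):
  (600/1560)×18.9 + (420/1560)×49.2 + (540/1560)×51.1 = 38.2038%
Reweighting by population size band shares:
  0.64×18.9 + 0.26×49.2 + 0.1×51.1 = 29.998%
Difference = 29.998 − 38.2038 = -8.2058 pp.

-8.2 percentage points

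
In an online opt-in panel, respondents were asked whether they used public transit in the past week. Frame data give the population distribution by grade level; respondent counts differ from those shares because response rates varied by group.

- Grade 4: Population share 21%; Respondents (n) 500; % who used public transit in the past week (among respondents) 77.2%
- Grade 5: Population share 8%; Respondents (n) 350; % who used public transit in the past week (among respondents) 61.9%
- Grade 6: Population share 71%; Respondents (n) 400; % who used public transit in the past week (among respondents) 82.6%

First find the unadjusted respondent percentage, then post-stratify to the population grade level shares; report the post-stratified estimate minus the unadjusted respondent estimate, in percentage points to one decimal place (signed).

Without adjustment, the pooled respondent share is:
  (500/1250)×77.2 + (350/1250)×61.9 + (400/1250)×82.6 = 74.644%
Post-stratifying to population shares instead:
  0.21×77.2 + 0.08×61.9 + 0.71×82.6 = 79.81%
Difference = 79.81 − 74.644 = 5.166 pp.

+5.2 percentage points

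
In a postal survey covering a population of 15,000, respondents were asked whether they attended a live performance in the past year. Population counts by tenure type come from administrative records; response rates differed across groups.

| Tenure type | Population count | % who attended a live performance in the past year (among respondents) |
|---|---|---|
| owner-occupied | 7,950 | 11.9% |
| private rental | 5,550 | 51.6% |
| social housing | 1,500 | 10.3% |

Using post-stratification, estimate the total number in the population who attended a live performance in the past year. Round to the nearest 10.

3,960

Apply each group's respondent rate to its population count:
  owner-occupied: 7,950 × 11.9% = 946.05
  private rental: 5,550 × 51.6% = 2863.8
  social housing: 1,500 × 10.3% = 154.5
Estimated total = 3964.35 → 3,960.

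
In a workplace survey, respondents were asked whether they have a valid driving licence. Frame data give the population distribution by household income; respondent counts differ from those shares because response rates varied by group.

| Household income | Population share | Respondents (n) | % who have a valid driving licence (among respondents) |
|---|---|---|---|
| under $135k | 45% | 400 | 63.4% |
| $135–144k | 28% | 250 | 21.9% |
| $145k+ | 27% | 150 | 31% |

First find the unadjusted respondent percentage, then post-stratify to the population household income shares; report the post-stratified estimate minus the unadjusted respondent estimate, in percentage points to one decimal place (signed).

-1.3 percentage points

Without adjustment, the pooled respondent share is:
  (400/800)×63.4 + (250/800)×21.9 + (150/800)×31 = 44.3563%
Post-stratified estimate weights by population shares:
  0.45×63.4 + 0.28×21.9 + 0.27×31 = 43.032%
Difference = 43.032 − 44.3563 = -1.3242 pp.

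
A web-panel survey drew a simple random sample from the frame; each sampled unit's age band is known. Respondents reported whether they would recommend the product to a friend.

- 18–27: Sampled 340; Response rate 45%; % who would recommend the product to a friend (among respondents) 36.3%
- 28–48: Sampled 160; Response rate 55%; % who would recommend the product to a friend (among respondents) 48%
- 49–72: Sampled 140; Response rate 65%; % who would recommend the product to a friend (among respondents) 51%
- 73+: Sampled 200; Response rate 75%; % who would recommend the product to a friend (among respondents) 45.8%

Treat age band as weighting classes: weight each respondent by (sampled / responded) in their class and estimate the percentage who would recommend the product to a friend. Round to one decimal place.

Weighting each respondent by the inverse class response rate inflates each class back to its sampled size, so the class weight is n_sampled:
  18–27: 340 × 36.3 = 12342
  28–48: 160 × 48 = 7680
  49–72: 140 × 51 = 7140
  73+: 200 × 45.8 = 9160
Adjusted estimate = 36,322 / 840 = 43.2405 → 43.2%.

43.2%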